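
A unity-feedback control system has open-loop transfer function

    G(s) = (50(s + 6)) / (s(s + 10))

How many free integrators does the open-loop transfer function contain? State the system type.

Type 1

The denominator has 1 factor of s at the origin (free integrator), so this is a Type 1 system.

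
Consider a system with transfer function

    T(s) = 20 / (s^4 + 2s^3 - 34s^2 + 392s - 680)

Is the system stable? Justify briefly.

unstable

The denominator s^4 + 2s^3 - 34s^2 + 392s - 680 factors as (s + 10)(s^2 - 6s + 34)(s - 2), giving poles at s = -10, 3 + 5j, 3 - 5j, 2.
Since the pole(s) at s = 3 + 5j, 3 - 5j, 2 lie in the right half-plane, the system is unstable.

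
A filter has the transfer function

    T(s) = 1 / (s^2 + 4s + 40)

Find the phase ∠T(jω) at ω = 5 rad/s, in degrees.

∠T(j5) ≈ -53.13°

At s = j5: numerator = 1, denominator = 15 + j20.
∠T = ∠num − ∠den = 0° − (53.130°) = -53.13°.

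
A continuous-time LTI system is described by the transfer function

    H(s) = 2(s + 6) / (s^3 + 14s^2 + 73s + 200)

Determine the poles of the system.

The poles are the roots of the denominator s^3 + 14s^2 + 73s + 200 = 0.
Trying s = -8: the polynomial evaluates to 0, so (s + 8) is a factor.
Dividing out leaves s^2 + 6s + 25 = 0.
The quadratic formula then gives s = -3 ± 4j.

s = -3 + 4j, -3 - 4j, -8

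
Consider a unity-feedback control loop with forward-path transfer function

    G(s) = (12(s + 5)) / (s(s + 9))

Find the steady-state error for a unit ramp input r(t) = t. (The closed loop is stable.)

e_ss = 0.1500

G(s) has one pole at the origin.
This is a Type 1 system. Kv = lim_{s→0} s·G(s) = 60/9 = 20/3.
e_ss = 1/Kv = 1/(20/3) = 3/20 ≈ 0.1500.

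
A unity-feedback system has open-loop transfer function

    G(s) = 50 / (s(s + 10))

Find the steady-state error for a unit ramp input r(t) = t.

e_ss = 0.2000

G(s) has one pole at the origin.
This is a Type 1 system. Kv = lim_{s→0} s·G(s) = 50/10 = 5.
e_ss = 1/Kv = 1/(5) = 1/5 ≈ 0.2000.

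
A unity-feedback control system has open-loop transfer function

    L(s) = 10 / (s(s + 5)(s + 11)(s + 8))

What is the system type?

The denominator has 1 factor of s at the origin (free integrator), so this is a Type 1 system.

Type 1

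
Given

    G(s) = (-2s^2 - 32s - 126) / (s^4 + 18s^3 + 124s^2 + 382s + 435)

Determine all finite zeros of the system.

s = -7, -9

Set the numerator to zero: -2s^2 - 32s - 126 = 0, i.e. -2·(s^2 + 16s + 63) = 0.
Factoring: (s + 7)(s + 9) = 0.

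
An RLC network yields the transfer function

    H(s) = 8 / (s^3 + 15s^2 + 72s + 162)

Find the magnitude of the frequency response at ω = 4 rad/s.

Substitute s = j4: numerator = 8, denominator = -78 + j224.
|H(j4)| = |8| / |-78 + j224| = 8 / 237.19 ≈ 0.03373.

|H(j4)| ≈ 0.03373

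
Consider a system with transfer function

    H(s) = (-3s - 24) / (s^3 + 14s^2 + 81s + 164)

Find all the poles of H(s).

The poles are the roots of the denominator s^3 + 14s^2 + 81s + 164 = 0.
Trying s = -4: the polynomial evaluates to 0, so (s + 4) is a factor.
Dividing out leaves s^2 + 10s + 41 = 0.
The quadratic formula then gives s = -5 ± 4j.

s = -5 ± 4j, -4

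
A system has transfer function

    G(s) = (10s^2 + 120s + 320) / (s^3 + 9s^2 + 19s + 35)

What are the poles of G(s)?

The poles are the roots of the denominator s^3 + 9s^2 + 19s + 35 = 0.
Trying s = -7: the polynomial evaluates to 0, so (s + 7) is a factor.
Dividing out leaves s^2 + 2s + 5 = 0.
The quadratic formula then gives s = -1 ± 2j.

s = -1 ± 2j, -7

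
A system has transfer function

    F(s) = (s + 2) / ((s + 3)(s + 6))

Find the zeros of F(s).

s = -2

Set the numerator to zero: s + 2 = 0.
So s = -2.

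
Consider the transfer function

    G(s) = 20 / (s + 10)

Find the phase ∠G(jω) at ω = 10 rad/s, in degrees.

At s = j10: numerator = 20, denominator = 10 + j10.
∠G = ∠num − ∠den = 0° − (45°) = -45°.

∠G(j10) ≈ -45°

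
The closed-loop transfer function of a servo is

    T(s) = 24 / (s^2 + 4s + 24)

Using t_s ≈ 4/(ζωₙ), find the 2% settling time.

t_s ≈ 2 s

Comparing s^2 + 4s + 24 to s^2 + 2ζωₙs + ωₙ²: ωₙ = √24 ≈ 4.899 rad/s and ζ = 4/(2·√24) ≈ 0.4082.
ζωₙ = 4/2 = 2, so t_s ≈ 4/(ζωₙ) = 4/2 = 2 s.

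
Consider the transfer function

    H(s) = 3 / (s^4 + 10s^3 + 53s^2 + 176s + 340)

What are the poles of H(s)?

s = -4 ± 2j, -1 ± 4j

The poles are the roots of the denominator s^4 + 10s^3 + 53s^2 + 176s + 340 = 0.
No real roots exist; factor into two real quadratics: (s^2 + 8s + 20)(s^2 + 2s + 17) = 0.
Each quadratic gives a conjugate pair via the quadratic formula.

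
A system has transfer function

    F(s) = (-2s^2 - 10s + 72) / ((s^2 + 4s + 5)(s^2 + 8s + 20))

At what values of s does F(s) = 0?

Set the numerator to zero: -2s^2 - 10s + 72 = 0, i.e. -2·(s^2 + 5s - 36) = 0.
Factoring: (s + 9)(s - 4) = 0.

s = -9, 4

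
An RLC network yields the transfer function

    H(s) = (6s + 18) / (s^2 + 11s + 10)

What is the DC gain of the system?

H(0) = 9/5 ≈ 1.800

Set s = 0: H(0) = (18) / (10) = 9/5.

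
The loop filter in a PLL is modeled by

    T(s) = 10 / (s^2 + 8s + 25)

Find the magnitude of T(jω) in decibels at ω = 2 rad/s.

Substitute s = j2: numerator = 10, denominator = 21 + j16.
|T(j2)| = |10| / |21 + j16| = 10 / 26.401 ≈ 0.3788.
In decibels: 20·log₁₀(0.3788) ≈ -8.43 dB.

|T(j2)|_dB ≈ -8.43 dB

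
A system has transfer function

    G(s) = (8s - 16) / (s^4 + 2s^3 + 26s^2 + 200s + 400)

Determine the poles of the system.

s = 2 ± 6j, -3 ± j

The poles are the roots of the denominator s^4 + 2s^3 + 26s^2 + 200s + 400 = 0.
No real roots exist; factor into two real quadratics: (s^2 - 4s + 40)(s^2 + 6s + 10) = 0.
Each quadratic gives a conjugate pair via the quadratic formula.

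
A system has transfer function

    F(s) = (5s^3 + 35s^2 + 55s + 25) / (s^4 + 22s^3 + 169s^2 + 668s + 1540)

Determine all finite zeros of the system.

Set the numerator to zero: 5s^3 + 35s^2 + 55s + 25 = 0, i.e. 5·(s^3 + 7s^2 + 11s + 5) = 0.
Factoring: (s + 1)^2(s + 5) = 0.

s = -1, -5, -1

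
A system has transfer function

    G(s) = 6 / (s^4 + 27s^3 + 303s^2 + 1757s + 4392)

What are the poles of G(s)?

s = -5 ± 6j, -9, -8

The poles are the roots of the denominator s^4 + 27s^3 + 303s^2 + 1757s + 4392 = 0.
Trying s = -9: the polynomial evaluates to 0, so (s + 9) is a factor.
Dividing out leaves s^3 + 18s^2 + 141s + 488 = 0.
This factors further as (s^2 + 10s + 61)(s + 8) = 0.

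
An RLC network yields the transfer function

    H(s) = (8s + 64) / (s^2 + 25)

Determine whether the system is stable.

The denominator s^2 + 25 factors as (s^2 + 25), giving poles at s = 5j, -5j.
Since the simple pole(s) at s = 5j, -5j lie on the jω-axis with none in the right half-plane, the system is marginally stable.

marginally stable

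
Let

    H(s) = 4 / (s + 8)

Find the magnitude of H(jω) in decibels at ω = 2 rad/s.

|H(j2)|_dB ≈ -6.28 dB

Substitute s = j2: numerator = 4, denominator = 8 + j2.
|H(j2)| = |4| / |8 + j2| = 4 / 8.2462 ≈ 0.4851.
In decibels: 20·log₁₀(0.4851) ≈ -6.28 dB.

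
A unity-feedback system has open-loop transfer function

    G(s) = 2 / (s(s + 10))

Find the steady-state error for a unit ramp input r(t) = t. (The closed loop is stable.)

G(s) has one pole at the origin.
This is a Type 1 system. Kv = lim_{s→0} s·G(s) = 2/10 = 1/5.
e_ss = 1/Kv = 1/(1/5) = 5.

e_ss = 5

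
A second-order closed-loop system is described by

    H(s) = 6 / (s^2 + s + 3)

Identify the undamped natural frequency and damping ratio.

ωₙ ≈ 1.732 rad/s, ζ ≈ 0.2887

Compare the denominator to the standard form s^2 + 2ζωₙs + ωₙ².
ωₙ² = 3, so ωₙ = √3 ≈ 1.732 rad/s.
2ζωₙ = 1, so ζ = 1/(2·√3) ≈ 0.2887.
With ζ = 0.2887 the response is underdamped.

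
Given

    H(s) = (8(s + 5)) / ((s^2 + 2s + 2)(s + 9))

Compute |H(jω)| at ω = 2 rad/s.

Substitute s = j2: numerator = 40 + j16, denominator = -26 + j32.
|H(j2)| = |40 + j16| / |-26 + j32| = 43.081 / 41.231 ≈ 1.045.

|H(j2)| ≈ 1.045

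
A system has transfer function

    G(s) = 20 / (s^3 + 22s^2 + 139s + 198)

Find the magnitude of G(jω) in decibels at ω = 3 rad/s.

Substitute s = j3: numerator = 20, denominator = j390.
|G(j3)| = |20| / |j390| = 20 / 390 ≈ 0.05128.
In decibels: 20·log₁₀(0.05128) ≈ -25.8 dB.

|G(j3)|_dB ≈ -25.8 dB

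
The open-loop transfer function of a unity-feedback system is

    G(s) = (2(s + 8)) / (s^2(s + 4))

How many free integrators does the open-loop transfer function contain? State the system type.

Type 2

The denominator has 2 factors of s at the origin (free integrators), so this is a Type 2 system.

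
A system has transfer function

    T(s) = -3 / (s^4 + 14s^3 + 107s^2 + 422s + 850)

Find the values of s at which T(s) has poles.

The poles are the roots of the denominator s^4 + 14s^3 + 107s^2 + 422s + 850 = 0.
No real roots exist; factor into two real quadratics: (s^2 + 6s + 34)(s^2 + 8s + 25) = 0.
Each quadratic gives a conjugate pair via the quadratic formula.

s = -3 + 5j, -3 - 5j, -4 + 3j, -4 - 3j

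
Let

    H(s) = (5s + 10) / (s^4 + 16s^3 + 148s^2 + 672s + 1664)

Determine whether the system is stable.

The denominator s^4 + 16s^3 + 148s^2 + 672s + 1664 factors as (s^2 + 8s + 52)(s^2 + 8s + 32), giving poles at s = -4 ± 6j, -4 ± 4j.
Since all poles lie strictly in the left half-plane, the system is stable.

stable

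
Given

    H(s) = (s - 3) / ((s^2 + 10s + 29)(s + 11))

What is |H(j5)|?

|H(j5)| ≈ 0.009621

Substitute s = j5: numerator = -3 + j5, denominator = -206 + j570.
|H(j5)| = |-3 + j5| / |-206 + j570| = 5.8310 / 606.08 ≈ 0.009621.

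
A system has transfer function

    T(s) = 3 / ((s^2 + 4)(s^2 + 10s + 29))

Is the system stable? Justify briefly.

marginally stable

The poles can be read from the denominator factors: s = 2j, -2j, -5 + 2j, -5 - 2j.
Since the simple pole(s) at s = ±2j lie on the jω-axis with none in the right half-plane, the system is marginally stable.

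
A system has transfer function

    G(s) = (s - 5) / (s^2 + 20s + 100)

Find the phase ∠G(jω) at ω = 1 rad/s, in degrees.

At s = j1: numerator = -5 + j1, denominator = 99 + j20.
∠G = ∠num − ∠den = 168.69° − (11.421°) = 157.3°.

∠G(j1) ≈ 157.3°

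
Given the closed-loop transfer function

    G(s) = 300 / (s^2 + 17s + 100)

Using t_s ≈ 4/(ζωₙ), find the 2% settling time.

Comparing s^2 + 17s + 100 to s^2 + 2ζωₙs + ωₙ²: ωₙ = 10 rad/s and ζ = 17/(2·10) = 0.85.
ζωₙ = 17/2 = 8.5, so t_s ≈ 4/(ζωₙ) = 4/8.5 ≈ 0.4706 s.

t_s ≈ 0.4706 s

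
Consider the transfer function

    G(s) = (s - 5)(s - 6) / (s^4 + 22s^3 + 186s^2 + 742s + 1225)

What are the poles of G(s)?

The poles are the roots of the denominator s^4 + 22s^3 + 186s^2 + 742s + 1225 = 0.
Trying s = -7: the polynomial evaluates to 0, so (s + 7) is a factor.
Dividing out leaves s^3 + 15s^2 + 81s + 175 = 0.
This factors further as (s^2 + 8s + 25)(s + 7) = 0.

s = -4 ± 3j, -7, -7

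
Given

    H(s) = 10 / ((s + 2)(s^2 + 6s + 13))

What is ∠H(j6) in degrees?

∠H(j6) ≈ 165.9°

At s = j6: numerator = 10, denominator = -262 - j66.
∠H = ∠num − ∠den = 0° − (-165.86°) = 165.9°.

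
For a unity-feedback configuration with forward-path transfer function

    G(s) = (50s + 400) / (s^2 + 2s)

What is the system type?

Type 1

Factor s from the denominator: s^2 + 2s = s·(s + 2).
There is 1 pole at the origin, so the system is Type 1.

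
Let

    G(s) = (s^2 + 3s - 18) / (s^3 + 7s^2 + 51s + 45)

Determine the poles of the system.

The poles are the roots of the denominator s^3 + 7s^2 + 51s + 45 = 0.
Trying s = -1: the polynomial evaluates to 0, so (s + 1) is a factor.
Dividing out leaves s^2 + 6s + 45 = 0.
The quadratic formula then gives s = -3 ± 6j.

s = -1, -3 ± 6j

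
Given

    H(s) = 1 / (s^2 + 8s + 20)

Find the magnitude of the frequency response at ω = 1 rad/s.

|H(j1)| ≈ 0.04851

Substitute s = j1: numerator = 1, denominator = 19 + j8.
|H(j1)| = |1| / |19 + j8| = 1 / 20.616 ≈ 0.04851.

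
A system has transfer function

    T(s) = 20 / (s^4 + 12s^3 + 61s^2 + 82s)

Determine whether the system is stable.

The denominator s^4 + 12s^3 + 61s^2 + 82s factors as s(s^2 + 10s + 41)(s + 2), giving poles at s = 0, -5 ± 4j, -2.
Since the simple pole(s) at s = 0 lie on the jω-axis with none in the right half-plane, the system is marginally stable.

marginally stable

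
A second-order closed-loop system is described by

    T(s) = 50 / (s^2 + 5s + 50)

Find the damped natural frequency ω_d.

Comparing s^2 + 5s + 50 to s^2 + 2ζωₙs + ωₙ²: ωₙ = √50 ≈ 7.071 rad/s and ζ = 5/(2·√50) ≈ 0.3536.
ζωₙ = 5/2 = 2.5, so ω_d = ωₙ√(1−ζ²) = √(ωₙ² − (ζωₙ)²) = √(50 − 2.5²) = √43.75 ≈ 6.614 rad/s.

ω_d ≈ 6.614 rad/s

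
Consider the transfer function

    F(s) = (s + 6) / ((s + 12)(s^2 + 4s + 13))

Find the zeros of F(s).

s = -6

Set the numerator to zero: s + 6 = 0.
So s = -6.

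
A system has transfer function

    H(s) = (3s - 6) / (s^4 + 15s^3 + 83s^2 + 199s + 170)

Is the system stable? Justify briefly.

The denominator s^4 + 15s^3 + 83s^2 + 199s + 170 factors as (s^2 + 8s + 17)(s + 5)(s + 2), giving poles at s = -4 + j, -4 - j, -5, -2.
Since all poles lie strictly in the left half-plane, the system is stable.

stable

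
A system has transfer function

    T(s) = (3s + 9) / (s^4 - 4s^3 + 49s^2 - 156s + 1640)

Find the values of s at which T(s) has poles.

s = 4 ± 5j, -2 ± 6j

The poles are the roots of the denominator s^4 - 4s^3 + 49s^2 - 156s + 1640 = 0.
No real roots exist; factor into two real quadratics: (s^2 - 8s + 41)(s^2 + 4s + 40) = 0.
Each quadratic gives a conjugate pair via the quadratic formula.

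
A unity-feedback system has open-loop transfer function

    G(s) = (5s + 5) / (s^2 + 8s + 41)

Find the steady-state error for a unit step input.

e_ss = 0.8913

G(s) has no poles at the origin.
This is a Type 0 system. Kp = lim_{s→0} G(s) = 5/41.
e_ss = 1/(1 + Kp) = 1/(1 + 5/41) = 41/46 ≈ 0.8913.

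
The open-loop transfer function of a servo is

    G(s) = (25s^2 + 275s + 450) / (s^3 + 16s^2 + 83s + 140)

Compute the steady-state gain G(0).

Set s = 0: G(0) = (450) / (140) = 45/14.

G(0) = 45/14 ≈ 3.214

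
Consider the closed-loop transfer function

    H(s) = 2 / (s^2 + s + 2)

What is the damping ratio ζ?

Compare the denominator to the standard form s^2 + 2ζωₙs + ωₙ².
ωₙ² = 2, so ωₙ = √2 ≈ 1.414 rad/s.
2ζωₙ = 1, so ζ = 1/(2·√2) ≈ 0.3536.

ζ ≈ 0.3536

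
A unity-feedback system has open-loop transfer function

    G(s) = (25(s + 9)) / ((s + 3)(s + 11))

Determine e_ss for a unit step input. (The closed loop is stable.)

G(s) has no poles at the origin.
This is a Type 0 system. Kp = lim_{s→0} G(s) = 225/33 = 75/11.
e_ss = 1/(1 + Kp) = 1/(1 + 75/11) = 11/86 ≈ 0.1279.

e_ss = 0.1279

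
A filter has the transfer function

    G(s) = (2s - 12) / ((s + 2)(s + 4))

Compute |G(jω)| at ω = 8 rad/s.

|G(j8)| ≈ 0.2712

Substitute s = j8: numerator = -12 + j16, denominator = -56 + j48.
|G(j8)| = |-12 + j16| / |-56 + j48| = 20 / 73.756 ≈ 0.2712.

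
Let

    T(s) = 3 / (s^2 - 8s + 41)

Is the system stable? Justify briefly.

The denominator s^2 - 8s + 41 factors as (s^2 - 8s + 41), giving poles at s = 4 + 5j, 4 - 5j.
Since the pole(s) at s = 4 ± 5j lie in the right half-plane, the system is unstable.

unstable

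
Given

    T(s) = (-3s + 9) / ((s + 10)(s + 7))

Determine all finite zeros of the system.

Set the numerator to zero: -3s + 9 = 0, i.e. -3·(s - 3) = 0.
So s = 3.

s = 3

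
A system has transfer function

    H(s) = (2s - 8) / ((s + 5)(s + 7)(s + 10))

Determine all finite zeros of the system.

Set the numerator to zero: 2s - 8 = 0, i.e. 2·(s - 4) = 0.
So s = 4.

s = 4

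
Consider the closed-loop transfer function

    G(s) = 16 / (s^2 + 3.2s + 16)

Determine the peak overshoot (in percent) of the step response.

%OS ≈ 25.4%

Comparing s^2 + 3.2s + 16 to s^2 + 2ζωₙs + ωₙ²: ωₙ = 4 rad/s and ζ = 3.2/(2·4) = 0.4.
%OS = 100·exp(−πζ/√(1−ζ²)) = 100·exp(−π·0.4/√(1−0.4²)) ≈ 25.4%.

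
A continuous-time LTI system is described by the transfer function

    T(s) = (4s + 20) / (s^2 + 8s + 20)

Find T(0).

T(0) = 1

Set s = 0: T(0) = (20) / (20) = 1.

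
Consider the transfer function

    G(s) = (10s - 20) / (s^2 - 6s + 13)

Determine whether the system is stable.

The denominator s^2 - 6s + 13 factors as (s^2 - 6s + 13), giving poles at s = 3 ± 2j.
Since the pole(s) at s = 3 ± 2j lie in the right half-plane, the system is unstable.

unstable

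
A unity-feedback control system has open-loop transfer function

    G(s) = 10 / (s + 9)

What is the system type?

Type 0

The denominator has no factor of s at the origin — no free integrator — so this is a Type 0 system.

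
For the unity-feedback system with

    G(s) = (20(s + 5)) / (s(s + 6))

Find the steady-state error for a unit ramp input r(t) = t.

e_ss = 0.06000

G(s) has one pole at the origin.
This is a Type 1 system. Kv = lim_{s→0} s·G(s) = 100/6 = 50/3.
e_ss = 1/Kv = 1/(50/3) = 3/50 ≈ 0.06000.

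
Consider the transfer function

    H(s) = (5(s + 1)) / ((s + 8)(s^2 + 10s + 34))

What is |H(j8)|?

Substitute s = j8: numerator = 5 + j40, denominator = -880 + j400.
|H(j8)| = |5 + j40| / |-880 + j400| = 40.311 / 966.64 ≈ 0.04170.

|H(j8)| ≈ 0.04170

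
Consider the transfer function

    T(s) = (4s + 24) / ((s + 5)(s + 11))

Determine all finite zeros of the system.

s = -6

Set the numerator to zero: 4s + 24 = 0, i.e. 4·(s + 6) = 0.
So s = -6.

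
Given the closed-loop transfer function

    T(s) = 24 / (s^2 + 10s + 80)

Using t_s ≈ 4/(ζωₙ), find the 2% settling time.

Comparing s^2 + 10s + 80 to s^2 + 2ζωₙs + ωₙ²: ωₙ = √80 ≈ 8.944 rad/s and ζ = 10/(2·√80) ≈ 0.5590.
ζωₙ = 10/2 = 5, so t_s ≈ 4/(ζωₙ) = 4/5 = 0.8000 s.

t_s ≈ 0.8000 s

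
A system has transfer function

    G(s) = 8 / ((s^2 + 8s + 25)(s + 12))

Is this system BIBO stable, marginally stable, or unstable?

The poles can be read from the denominator factors: s = -4 ± 3j, -12.
Since all poles lie strictly in the left half-plane, the system is stable.

stable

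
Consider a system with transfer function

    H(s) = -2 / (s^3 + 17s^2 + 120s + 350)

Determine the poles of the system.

s = -5 ± 5j, -7

The poles are the roots of the denominator s^3 + 17s^2 + 120s + 350 = 0.
Trying s = -7: the polynomial evaluates to 0, so (s + 7) is a factor.
Dividing out leaves s^2 + 10s + 50 = 0.
The quadratic formula then gives s = -5 ± 5j.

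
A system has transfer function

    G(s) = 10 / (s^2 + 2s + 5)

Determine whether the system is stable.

The denominator s^2 + 2s + 5 factors as (s^2 + 2s + 5), giving poles at s = -1 ± 2j.
Since all poles lie strictly in the left half-plane, the system is stable.

stable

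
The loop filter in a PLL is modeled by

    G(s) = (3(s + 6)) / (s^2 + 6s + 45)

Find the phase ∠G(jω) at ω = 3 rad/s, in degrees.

At s = j3: numerator = 18 + j9, denominator = 36 + j18.
∠G = ∠num − ∠den = 26.565° − (26.565°) = 0°.

∠G(j3) ≈ 0°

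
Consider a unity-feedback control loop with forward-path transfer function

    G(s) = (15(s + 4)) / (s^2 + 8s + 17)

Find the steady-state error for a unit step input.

e_ss = 0.2208

G(s) has no poles at the origin.
This is a Type 0 system. Kp = lim_{s→0} G(s) = 60/17.
e_ss = 1/(1 + Kp) = 1/(1 + 60/17) = 17/77 ≈ 0.2208.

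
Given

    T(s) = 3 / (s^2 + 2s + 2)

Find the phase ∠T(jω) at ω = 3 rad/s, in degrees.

At s = j3: numerator = 3, denominator = -7 + j6.
∠T = ∠num − ∠den = 0° − (139.40°) = -139.4°.

∠T(j3) ≈ -139.4°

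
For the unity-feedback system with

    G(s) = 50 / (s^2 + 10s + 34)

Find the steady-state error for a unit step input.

G(s) has no poles at the origin.
This is a Type 0 system. Kp = lim_{s→0} G(s) = 50/34 = 25/17.
e_ss = 1/(1 + Kp) = 1/(1 + 25/17) = 17/42 ≈ 0.4048.

e_ss = 0.4048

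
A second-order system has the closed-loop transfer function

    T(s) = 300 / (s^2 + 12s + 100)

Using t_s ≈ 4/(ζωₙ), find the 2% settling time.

t_s ≈ 0.6667 s

Comparing s^2 + 12s + 100 to s^2 + 2ζωₙs + ωₙ²: ωₙ = 10 rad/s and ζ = 12/(2·10) = 0.6.
ζωₙ = 12/2 = 6, so t_s ≈ 4/(ζωₙ) = 4/6 ≈ 0.6667 s.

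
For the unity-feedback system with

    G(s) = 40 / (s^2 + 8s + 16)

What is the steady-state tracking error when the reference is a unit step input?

e_ss = 0.2857

G(s) has no poles at the origin.
This is a Type 0 system. Kp = lim_{s→0} G(s) = 40/16 = 5/2.
e_ss = 1/(1 + Kp) = 1/(1 + 5/2) = 2/7 ≈ 0.2857.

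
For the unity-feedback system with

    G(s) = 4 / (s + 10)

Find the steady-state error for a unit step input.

G(s) has no poles at the origin.
This is a Type 0 system. Kp = lim_{s→0} G(s) = 4/10 = 2/5.
e_ss = 1/(1 + Kp) = 1/(1 + 2/5) = 5/7 ≈ 0.7143.

e_ss = 0.7143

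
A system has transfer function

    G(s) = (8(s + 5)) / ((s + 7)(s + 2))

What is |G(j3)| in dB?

|G(j3)|_dB ≈ 4.60 dB

Substitute s = j3: numerator = 40 + j24, denominator = 5 + j27.
|G(j3)| = |40 + j24| / |5 + j27| = 46.648 / 27.459 ≈ 1.699.
In decibels: 20·log₁₀(1.699) ≈ 4.60 dB.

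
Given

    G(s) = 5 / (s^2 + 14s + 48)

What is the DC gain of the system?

Set s = 0: G(0) = (5) / (48) = 5/48.

G(0) = 5/48 ≈ 0.1042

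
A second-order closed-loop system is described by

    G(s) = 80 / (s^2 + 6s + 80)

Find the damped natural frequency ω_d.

Comparing s^2 + 6s + 80 to s^2 + 2ζωₙs + ωₙ²: ωₙ = √80 ≈ 8.944 rad/s and ζ = 6/(2·√80) ≈ 0.3354.
ζωₙ = 6/2 = 3, so ω_d = ωₙ√(1−ζ²) = √(ωₙ² − (ζωₙ)²) = √(80 − 3²) = √71 ≈ 8.426 rad/s.

ω_d ≈ 8.426 rad/s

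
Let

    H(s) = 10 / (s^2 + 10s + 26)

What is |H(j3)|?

|H(j3)| ≈ 0.2900

Substitute s = j3: numerator = 10, denominator = 17 + j30.
|H(j3)| = |10| / |17 + j30| = 10 / 34.482 ≈ 0.2900.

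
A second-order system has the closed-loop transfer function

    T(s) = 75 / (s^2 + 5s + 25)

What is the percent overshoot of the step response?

%OS ≈ 16.3%

Comparing s^2 + 5s + 25 to s^2 + 2ζωₙs + ωₙ²: ωₙ = 5 rad/s and ζ = 5/(2·5) = 0.5.
%OS = 100·exp(−πζ/√(1−ζ²)) = 100·exp(−π·0.5/√(1−0.5²)) ≈ 16.3%.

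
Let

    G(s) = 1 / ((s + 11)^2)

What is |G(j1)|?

Substitute s = j1: numerator = 1, denominator = 120 + j22.
|G(j1)| = |1| / |120 + j22| = 1 / 122 ≈ 0.008197.

|G(j1)| ≈ 0.008197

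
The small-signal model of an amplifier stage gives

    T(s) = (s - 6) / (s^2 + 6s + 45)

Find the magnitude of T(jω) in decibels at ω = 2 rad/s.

Substitute s = j2: numerator = -6 + j2, denominator = 41 + j12.
|T(j2)| = |-6 + j2| / |41 + j12| = 6.3246 / 42.720 ≈ 0.1480.
In decibels: 20·log₁₀(0.1480) ≈ -16.6 dB.

|T(j2)|_dB ≈ -16.6 dB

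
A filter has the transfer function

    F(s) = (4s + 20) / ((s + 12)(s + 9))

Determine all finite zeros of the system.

s = -5

Set the numerator to zero: 4s + 20 = 0, i.e. 4·(s + 5) = 0.
So s = -5.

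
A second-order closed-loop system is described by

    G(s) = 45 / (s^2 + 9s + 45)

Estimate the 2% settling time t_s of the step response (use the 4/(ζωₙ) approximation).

Comparing s^2 + 9s + 45 to s^2 + 2ζωₙs + ωₙ²: ωₙ = √45 ≈ 6.708 rad/s and ζ = 9/(2·√45) ≈ 0.6708.
ζωₙ = 9/2 = 4.5, so t_s ≈ 4/(ζωₙ) = 4/4.5 ≈ 0.8889 s.

t_s ≈ 0.8889 s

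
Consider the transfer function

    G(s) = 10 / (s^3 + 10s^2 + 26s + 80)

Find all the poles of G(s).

The poles are the roots of the denominator s^3 + 10s^2 + 26s + 80 = 0.
Trying s = -8: the polynomial evaluates to 0, so (s + 8) is a factor.
Dividing out leaves s^2 + 2s + 10 = 0.
The quadratic formula then gives s = -1 ± 3j.

s = -1 + 3j, -1 - 3j, -8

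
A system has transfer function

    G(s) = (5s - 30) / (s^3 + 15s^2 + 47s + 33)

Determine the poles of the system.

The poles are the roots of the denominator s^3 + 15s^2 + 47s + 33 = 0.
Trying s = -11: the polynomial evaluates to 0, so (s + 11) is a factor.
Dividing out leaves s^2 + 4s + 3 = 0.
Factoring the quadratic: (s + 1)(s + 3) = 0.

s = -11, -1, -3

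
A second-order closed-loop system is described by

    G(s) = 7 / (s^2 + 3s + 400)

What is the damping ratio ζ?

ζ = 0.075

Compare the denominator to the standard form s^2 + 2ζωₙs + ωₙ².
ωₙ² = 400, so ωₙ = 20 rad/s.
2ζωₙ = 3, so ζ = 3/(2·20) = 0.075.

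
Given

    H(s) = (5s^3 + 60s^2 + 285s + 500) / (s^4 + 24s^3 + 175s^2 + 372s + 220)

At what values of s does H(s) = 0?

s = -4 + 3j, -4 - 3j, -4

Set the numerator to zero: 5s^3 + 60s^2 + 285s + 500 = 0, i.e. 5·(s^3 + 12s^2 + 57s + 100) = 0.
Factoring: (s^2 + 8s + 25)(s + 4) = 0.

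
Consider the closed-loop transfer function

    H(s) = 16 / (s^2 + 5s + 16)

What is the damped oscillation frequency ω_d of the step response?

Comparing s^2 + 5s + 16 to s^2 + 2ζωₙs + ωₙ²: ωₙ = 4 rad/s and ζ = 5/(2·4) = 0.625.
ζωₙ = 5/2 = 2.5, so ω_d = ωₙ√(1−ζ²) = √(ωₙ² − (ζωₙ)²) = √(16 − 2.5²) = √9.75 ≈ 3.122 rad/s.

ω_d ≈ 3.122 rad/s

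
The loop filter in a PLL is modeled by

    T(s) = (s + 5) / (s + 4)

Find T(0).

Set s = 0: T(0) = (5) / (4) = 5/4.

T(0) = 5/4 ≈ 1.250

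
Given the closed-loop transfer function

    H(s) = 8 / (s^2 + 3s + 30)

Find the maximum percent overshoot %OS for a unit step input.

Comparing s^2 + 3s + 30 to s^2 + 2ζωₙs + ωₙ²: ωₙ = √30 ≈ 5.477 rad/s and ζ = 3/(2·√30) ≈ 0.2739.
%OS = 100·exp(−πζ/√(1−ζ²)) = 100·exp(−π·0.2739/√(1−0.2739²)) ≈ 40.9%.

%OS ≈ 40.9%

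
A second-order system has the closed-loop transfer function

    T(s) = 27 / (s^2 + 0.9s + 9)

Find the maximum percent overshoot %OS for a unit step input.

Comparing s^2 + 0.9s + 9 to s^2 + 2ζωₙs + ωₙ²: ωₙ = 3 rad/s and ζ = 0.9/(2·3) = 0.15.
%OS = 100·exp(−πζ/√(1−ζ²)) = 100·exp(−π·0.15/√(1−0.15²)) ≈ 62.1%.

%OS ≈ 62.1%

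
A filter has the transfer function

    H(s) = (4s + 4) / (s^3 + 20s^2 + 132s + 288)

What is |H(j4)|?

|H(j4)| ≈ 0.03546

Substitute s = j4: numerator = 4 + j16, denominator = -32 + j464.
|H(j4)| = |4 + j16| / |-32 + j464| = 16.492 / 465.10 ≈ 0.03546.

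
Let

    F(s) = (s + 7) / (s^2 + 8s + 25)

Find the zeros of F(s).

s = -7

Set the numerator to zero: s + 7 = 0.
So s = -7.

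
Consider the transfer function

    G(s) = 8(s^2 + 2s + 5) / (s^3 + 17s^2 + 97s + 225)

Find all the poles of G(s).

The poles are the roots of the denominator s^3 + 17s^2 + 97s + 225 = 0.
Trying s = -9: the polynomial evaluates to 0, so (s + 9) is a factor.
Dividing out leaves s^2 + 8s + 25 = 0.
The quadratic formula then gives s = -4 ± 3j.

s = -4 ± 3j, -9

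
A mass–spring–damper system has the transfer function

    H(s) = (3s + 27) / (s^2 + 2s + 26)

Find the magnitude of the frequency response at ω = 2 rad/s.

Substitute s = j2: numerator = 27 + j6, denominator = 22 + j4.
|H(j2)| = |27 + j6| / |22 + j4| = 27.659 / 22.361 ≈ 1.237.

|H(j2)| ≈ 1.237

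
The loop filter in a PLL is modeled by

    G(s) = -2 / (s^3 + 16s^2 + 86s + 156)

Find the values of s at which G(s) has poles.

The poles are the roots of the denominator s^3 + 16s^2 + 86s + 156 = 0.
Trying s = -6: the polynomial evaluates to 0, so (s + 6) is a factor.
Dividing out leaves s^2 + 10s + 26 = 0.
The quadratic formula then gives s = -5 ± 1j.

s = -5 ± j, -6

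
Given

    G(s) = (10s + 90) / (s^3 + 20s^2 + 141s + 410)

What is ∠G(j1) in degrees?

∠G(j1) ≈ -13.41°

At s = j1: numerator = 90 + j10, denominator = 390 + j140.
∠G = ∠num − ∠den = 6.3402° − (19.747°) = -13.41°.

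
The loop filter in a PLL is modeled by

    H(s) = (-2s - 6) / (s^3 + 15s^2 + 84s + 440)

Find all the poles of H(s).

s = -2 ± 6j, -11

The poles are the roots of the denominator s^3 + 15s^2 + 84s + 440 = 0.
Trying s = -11: the polynomial evaluates to 0, so (s + 11) is a factor.
Dividing out leaves s^2 + 4s + 40 = 0.
The quadratic formula then gives s = -2 ± 6j.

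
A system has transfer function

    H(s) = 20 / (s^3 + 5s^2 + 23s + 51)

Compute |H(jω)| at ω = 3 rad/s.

|H(j3)| ≈ 0.4714

Substitute s = j3: numerator = 20, denominator = 6 + j42.
|H(j3)| = |20| / |6 + j42| = 20 / 42.426 ≈ 0.4714.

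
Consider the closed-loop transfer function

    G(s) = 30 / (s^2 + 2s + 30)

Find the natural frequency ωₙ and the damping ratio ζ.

Compare the denominator to the standard form s^2 + 2ζωₙs + ωₙ².
ωₙ² = 30, so ωₙ = √30 ≈ 5.477 rad/s.
2ζωₙ = 2, so ζ = 2/(2·√30) ≈ 0.1826.
With ζ = 0.1826 the response is underdamped.

ωₙ ≈ 5.477 rad/s, ζ ≈ 0.1826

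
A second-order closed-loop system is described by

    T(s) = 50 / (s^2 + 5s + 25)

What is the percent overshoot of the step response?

%OS ≈ 16.3%

Comparing s^2 + 5s + 25 to s^2 + 2ζωₙs + ωₙ²: ωₙ = 5 rad/s and ζ = 5/(2·5) = 0.5.
%OS = 100·exp(−πζ/√(1−ζ²)) = 100·exp(−π·0.5/√(1−0.5²)) ≈ 16.3%.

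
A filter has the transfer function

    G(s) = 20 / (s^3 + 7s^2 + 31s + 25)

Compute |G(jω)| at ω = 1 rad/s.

Substitute s = j1: numerator = 20, denominator = 18 + j30.
|G(j1)| = |20| / |18 + j30| = 20 / 34.986 ≈ 0.5717.

|G(j1)| ≈ 0.5717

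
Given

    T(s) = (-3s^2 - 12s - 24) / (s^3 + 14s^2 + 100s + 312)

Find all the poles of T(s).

The poles are the roots of the denominator s^3 + 14s^2 + 100s + 312 = 0.
Trying s = -6: the polynomial evaluates to 0, so (s + 6) is a factor.
Dividing out leaves s^2 + 8s + 52 = 0.
The quadratic formula then gives s = -4 ± 6j.

s = -4 + 6j, -4 - 6j, -6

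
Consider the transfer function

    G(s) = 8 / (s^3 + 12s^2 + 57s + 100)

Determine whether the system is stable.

stable

The denominator s^3 + 12s^2 + 57s + 100 factors as (s^2 + 8s + 25)(s + 4), giving poles at s = -4 + 3j, -4 - 3j, -4.
Since all poles lie strictly in the left half-plane, the system is stable.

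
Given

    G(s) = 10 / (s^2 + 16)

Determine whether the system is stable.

The denominator s^2 + 16 factors as (s^2 + 16), giving poles at s = ±4j.
Since the simple pole(s) at s = ±4j lie on the jω-axis with none in the right half-plane, the system is marginally stable.

marginally stable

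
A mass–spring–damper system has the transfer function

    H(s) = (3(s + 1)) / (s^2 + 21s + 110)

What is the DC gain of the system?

H(0) = 3/110 ≈ 0.02727

Set s = 0: H(0) = (3) / (110) = 3/110.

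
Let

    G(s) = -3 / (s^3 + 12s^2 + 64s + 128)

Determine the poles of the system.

s = -4 ± 4j, -4

The poles are the roots of the denominator s^3 + 12s^2 + 64s + 128 = 0.
Trying s = -4: the polynomial evaluates to 0, so (s + 4) is a factor.
Dividing out leaves s^2 + 8s + 32 = 0.
The quadratic formula then gives s = -4 ± 4j.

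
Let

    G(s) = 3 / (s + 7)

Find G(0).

G(0) = 3/7 ≈ 0.4286

At s = 0 each factor (s + a) contributes a and each (s^2 + bs + c) contributes c.
G(0) = 3·1 / ((7)) = 3/7 = 3/7.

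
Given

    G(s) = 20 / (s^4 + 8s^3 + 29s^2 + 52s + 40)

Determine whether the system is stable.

The denominator s^4 + 8s^3 + 29s^2 + 52s + 40 factors as (s^2 + 4s + 8)(s^2 + 4s + 5), giving poles at s = -2 + 2j, -2 - 2j, -2 + j, -2 - j.
Since all poles lie strictly in the left half-plane, the system is stable.

stable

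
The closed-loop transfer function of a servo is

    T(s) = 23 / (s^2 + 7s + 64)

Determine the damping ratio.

Compare the denominator to the standard form s^2 + 2ζωₙs + ωₙ².
ωₙ² = 64, so ωₙ = 8 rad/s.
2ζωₙ = 7, so ζ = 7/(2·8) = 0.4375.

ζ = 0.4375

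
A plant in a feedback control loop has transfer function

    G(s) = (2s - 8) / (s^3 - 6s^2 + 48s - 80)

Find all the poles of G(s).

s = 2 + 6j, 2 - 6j, 2

The poles are the roots of the denominator s^3 - 6s^2 + 48s - 80 = 0.
Trying s = 2: the polynomial evaluates to 0, so (s - 2) is a factor.
Dividing out leaves s^2 - 4s + 40 = 0.
The quadratic formula then gives s = 2 ± 6j.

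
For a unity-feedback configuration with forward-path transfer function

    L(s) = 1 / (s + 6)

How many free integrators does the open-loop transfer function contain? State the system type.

Type 0

The denominator has no factor of s at the origin — no free integrator — so this is a Type 0 system.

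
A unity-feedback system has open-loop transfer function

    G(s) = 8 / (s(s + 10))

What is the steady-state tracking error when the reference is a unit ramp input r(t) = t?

G(s) has one pole at the origin.
This is a Type 1 system. Kv = lim_{s→0} s·G(s) = 8/10 = 4/5.
e_ss = 1/Kv = 1/(4/5) = 5/4 ≈ 1.250.

e_ss = 1.250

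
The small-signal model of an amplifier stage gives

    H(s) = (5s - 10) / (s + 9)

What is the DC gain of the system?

H(0) = -10/9 ≈ -1.111

Set s = 0: H(0) = (-10) / (9) = -10/9.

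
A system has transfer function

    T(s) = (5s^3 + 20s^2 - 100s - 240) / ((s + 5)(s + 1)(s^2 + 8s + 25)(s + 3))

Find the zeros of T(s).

s = 4, -6, -2

Set the numerator to zero: 5s^3 + 20s^2 - 100s - 240 = 0, i.e. 5·(s^3 + 4s^2 - 20s - 48) = 0.
Factoring: (s - 4)(s + 6)(s + 2) = 0.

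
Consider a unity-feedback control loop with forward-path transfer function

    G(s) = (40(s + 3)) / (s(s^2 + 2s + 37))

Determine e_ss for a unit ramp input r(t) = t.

e_ss = 0.3083

G(s) has one pole at the origin.
This is a Type 1 system. Kv = lim_{s→0} s·G(s) = 120/37.
e_ss = 1/Kv = 1/(120/37) = 37/120 ≈ 0.3083.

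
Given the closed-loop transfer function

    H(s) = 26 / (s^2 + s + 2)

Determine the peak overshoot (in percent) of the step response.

Comparing s^2 + s + 2 to s^2 + 2ζωₙs + ωₙ²: ωₙ = √2 ≈ 1.414 rad/s and ζ = 1/(2·√2) ≈ 0.3536.
%OS = 100·exp(−πζ/√(1−ζ²)) = 100·exp(−π·0.3536/√(1−0.3536²)) ≈ 30.5%.

%OS ≈ 30.5%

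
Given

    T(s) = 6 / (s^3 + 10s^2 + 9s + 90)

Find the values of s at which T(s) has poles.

The poles are the roots of the denominator s^3 + 10s^2 + 9s + 90 = 0.
Trying s = -10: the polynomial evaluates to 0, so (s + 10) is a factor.
Dividing out leaves s^2 + 9 = 0.
The quadratic formula then gives s = 0 ± 3j.

s = 3j, -3j, -10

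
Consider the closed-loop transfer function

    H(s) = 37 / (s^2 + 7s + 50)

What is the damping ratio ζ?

Compare the denominator to the standard form s^2 + 2ζωₙs + ωₙ².
ωₙ² = 50, so ωₙ = √50 ≈ 7.071 rad/s.
2ζωₙ = 7, so ζ = 7/(2·√50) ≈ 0.4950.
With ζ = 0.4950 the response is underdamped.

ζ ≈ 0.4950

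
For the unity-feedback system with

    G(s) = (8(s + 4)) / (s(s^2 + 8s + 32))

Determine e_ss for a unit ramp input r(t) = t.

G(s) has one pole at the origin.
This is a Type 1 system. Kv = lim_{s→0} s·G(s) = 32/32 = 1.
e_ss = 1/Kv = 1/(1) = 1.

e_ss = 1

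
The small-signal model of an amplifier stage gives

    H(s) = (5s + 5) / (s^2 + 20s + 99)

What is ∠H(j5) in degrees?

At s = j5: numerator = 5 + j25, denominator = 74 + j100.
∠H = ∠num − ∠den = 78.690° − (53.499°) = 25.19°.

∠H(j5) ≈ 25.19°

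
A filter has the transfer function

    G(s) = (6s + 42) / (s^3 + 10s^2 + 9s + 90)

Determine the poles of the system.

s = ±3j, -10

The poles are the roots of the denominator s^3 + 10s^2 + 9s + 90 = 0.
Trying s = -10: the polynomial evaluates to 0, so (s + 10) is a factor.
Dividing out leaves s^2 + 9 = 0.
The quadratic formula then gives s = 0 ± 3j.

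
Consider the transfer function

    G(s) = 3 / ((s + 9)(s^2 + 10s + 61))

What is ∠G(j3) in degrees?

∠G(j3) ≈ -48.42°

At s = j3: numerator = 3, denominator = 378 + j426.
∠G = ∠num − ∠den = 0° − (48.417°) = -48.42°.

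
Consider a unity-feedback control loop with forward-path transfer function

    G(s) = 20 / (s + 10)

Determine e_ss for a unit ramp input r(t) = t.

e_ss = ∞

G(s) has no poles at the origin.
This is a Type 0 system; Kv = lim_{s→0} s·G(s) = 0, so the steady-state error for a ramp input is infinite.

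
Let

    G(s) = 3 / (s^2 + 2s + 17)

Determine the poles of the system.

s = -1 ± 4j

The poles are the roots of the denominator s^2 + 2s + 17 = 0.
Using the quadratic formula: s = (-2 ± √(-64))/2 = -1 ± 4j.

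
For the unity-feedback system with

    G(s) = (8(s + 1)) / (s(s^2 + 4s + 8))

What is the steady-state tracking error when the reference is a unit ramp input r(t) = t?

G(s) has one pole at the origin.
This is a Type 1 system. Kv = lim_{s→0} s·G(s) = 8/8 = 1.
e_ss = 1/Kv = 1/(1) = 1.

e_ss = 1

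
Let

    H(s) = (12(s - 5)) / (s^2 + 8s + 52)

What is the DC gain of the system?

At s = 0 each factor (s + a) contributes a and each (s^2 + bs + c) contributes c.
H(0) = 12·(-5) / ((52)) = -60/52 = -15/13.

H(0) = -15/13 ≈ -1.154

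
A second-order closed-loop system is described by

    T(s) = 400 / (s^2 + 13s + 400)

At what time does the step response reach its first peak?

Comparing s^2 + 13s + 400 to s^2 + 2ζωₙs + ωₙ²: ωₙ = 20 rad/s and ζ = 13/(2·20) = 0.325.
ζωₙ = 13/2 = 6.5, so ω_d = ωₙ√(1−ζ²) = √(ωₙ² − (ζωₙ)²) = √(400 − 6.5²) = √357.75 ≈ 18.91 rad/s.
t_p = π/ω_d = π/18.91 ≈ 0.1661 s.

t_p ≈ 0.1661 s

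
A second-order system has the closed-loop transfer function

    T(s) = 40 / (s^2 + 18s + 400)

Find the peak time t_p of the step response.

Comparing s^2 + 18s + 400 to s^2 + 2ζωₙs + ωₙ²: ωₙ = 20 rad/s and ζ = 18/(2·20) = 0.45.
ζωₙ = 18/2 = 9, so ω_d = ωₙ√(1−ζ²) = √(ωₙ² − (ζωₙ)²) = √(400 − 9²) = √319 ≈ 17.86 rad/s.
t_p = π/ω_d = π/17.86 ≈ 0.1759 s.

t_p ≈ 0.1759 s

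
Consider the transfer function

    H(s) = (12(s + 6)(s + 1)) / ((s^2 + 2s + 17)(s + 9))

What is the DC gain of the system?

H(0) = 8/17 ≈ 0.4706

At s = 0 each factor (s + a) contributes a and each (s^2 + bs + c) contributes c.
H(0) = 12·(6) · (1) / ((17) · (9)) = 72/153 = 8/17.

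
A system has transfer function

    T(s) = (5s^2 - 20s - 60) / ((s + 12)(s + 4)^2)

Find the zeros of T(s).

s = 6, -2

Set the numerator to zero: 5s^2 - 20s - 60 = 0, i.e. 5·(s^2 - 4s - 12) = 0.
Factoring: (s - 6)(s + 2) = 0.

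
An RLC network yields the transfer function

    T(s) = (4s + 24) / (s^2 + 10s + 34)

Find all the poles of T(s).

s = -5 ± 3j

The poles are the roots of the denominator s^2 + 10s + 34 = 0.
Using the quadratic formula: s = (-10 ± √(-36))/2 = -5 ± 3j.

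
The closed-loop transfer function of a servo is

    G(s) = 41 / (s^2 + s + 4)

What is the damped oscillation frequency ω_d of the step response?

Comparing s^2 + s + 4 to s^2 + 2ζωₙs + ωₙ²: ωₙ = 2 rad/s and ζ = 1/(2·2) = 0.25.
ζωₙ = 1/2 = 0.5, so ω_d = ωₙ√(1−ζ²) = √(ωₙ² − (ζωₙ)²) = √(4 − 0.5²) = √3.75 ≈ 1.936 rad/s.

ω_d ≈ 1.936 rad/s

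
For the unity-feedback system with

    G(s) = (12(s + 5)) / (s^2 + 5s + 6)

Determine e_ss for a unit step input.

G(s) has no poles at the origin.
This is a Type 0 system. Kp = lim_{s→0} G(s) = 60/6 = 10.
e_ss = 1/(1 + Kp) = 1/(1 + 10) = 1/11 ≈ 0.09091.

e_ss = 0.09091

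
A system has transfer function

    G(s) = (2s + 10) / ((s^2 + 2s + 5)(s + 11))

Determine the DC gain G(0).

G(0) = 2/11 ≈ 0.1818

Set s = 0: G(0) = (10) / (55) = 2/11.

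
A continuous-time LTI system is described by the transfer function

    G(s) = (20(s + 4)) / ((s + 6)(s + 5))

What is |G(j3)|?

|G(j3)| ≈ 2.557

Substitute s = j3: numerator = 80 + j60, denominator = 21 + j33.
|G(j3)| = |80 + j60| / |21 + j33| = 100 / 39.115 ≈ 2.557.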